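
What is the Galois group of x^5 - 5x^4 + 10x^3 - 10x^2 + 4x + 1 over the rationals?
The polynomial f is an irreducible quintic over Q, so G = Gal(f/Q) is a transitive subgroup of S_5: one of C_5 (5T1, order 5), D_5 (5T2, order 10), F_20 (5T3, order 20), A_5 (5T4, order 60) or S_5 (5T5, order 120). The discriminant of f is 2869, which is not a perfect square, so G is not contained in A_5. The transitive groups of degree 5 not contained in A_5 are: F_20 (5T3, order 20), S_5 (5T5, order 120). By Dedekind's theorem, for a prime p not dividing disc(f) the degrees of the irreducible factors of f mod p form the cycle type of an element of G. Factoring f modulo the first such prime p = 2, each new pattern first appears at: mod 2: f = (x^2 + x + 1)(x^3 + x + 1), pattern 3+2. No other pattern occurs in this range, so the set of observed cycle types is {3+2}. Among the candidates above, the only group containing elements of all these cycle types is S_5 (5T5) — F_20 (5T3) lacks at least one of them. Hence G = S_5 (5T5), of order 120.

S_5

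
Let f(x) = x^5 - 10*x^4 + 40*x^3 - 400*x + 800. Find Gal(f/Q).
The polynomial f is an irreducible quintic over Q, so G = Gal(f/Q) is a transitive subgroup of S_5: one of C_5 (5T1, order 5), D_5 (5T2, order 10), F_20 (5T3, order 20), A_5 (5T4, order 60) or S_5 (5T5, order 120). The discriminant of f is 32768000000000, which is not a perfect square, so G is not contained in A_5. The transitive groups of degree 5 not contained in A_5 are: F_20 (5T3, order 20), S_5 (5T5, order 120). By Dedekind's theorem, for a prime p not dividing disc(f) the degrees of the irreducible factors of f mod p form the cycle type of an element of G. Factoring f modulo the 18 such primes p <= 71 (skipping 2, 5, which divide the discriminant), each new pattern first appears at: mod 3: f = (x + 1)(x^4 + x^3 + 2), pattern 4+1; mod 11: f = (x^5 + x^4 + 7x^3 + 7x + 8), pattern 5; mod 19: f = (x + 3)(x^2 + 12x + 3)(x^2 + 13x + 15), pattern 2+2+1. No other pattern occurs in this range, so the set of observed cycle types is {4+1, 5, 2+2+1}. The candidates containing elements of all these cycle types are F_20 (5T3) of order 20, S_5 (5T5) of order 120; the others are excluded. The observed types are precisely the cycle types that occur in F_20 (5T3) (apart from the identity). Each of the other remaining candidates has further cycle types, and by the Chebotarev density theorem the matching factorization patterns would occur for a proportion of primes equal to their share of the group: S_5 (5T5) additionally contains elements of type 3+2, 3+1+1, 2+1+1+1 (50 of its 120 elements, about 42% of primes). None of the 18 primes tested shows any such pattern (for each of these groups the chance of that is below 10^-4), which rules them out. Hence G = F_20 (5T3), of order 20.

F_20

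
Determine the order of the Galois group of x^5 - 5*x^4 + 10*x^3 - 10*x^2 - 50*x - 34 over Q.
60

The degree of the splitting field over Q equals the order of the Galois group, so first determine the group. The polynomial f is an irreducible quintic over Q, so G = Gal(f/Q) is a transitive subgroup of S_5: one of C_5 (5T1, order 5), D_5 (5T2, order 10), F_20 (5T3, order 20), A_5 (5T4, order 60) or S_5 (5T5, order 120). The discriminant of f is 58564000000 = 242000^2, a perfect square, so G is contained in A_5. The transitive groups of degree 5 contained in A_5 are: C_5 (5T1, order 5), D_5 (5T2, order 10), A_5 (5T4, order 60). By Dedekind's theorem, for a prime p not dividing disc(f) the degrees of the irreducible factors of f mod p form the cycle type of an element of G. Factoring f modulo the 3 such primes p <= 13 (skipping 2, 5, 11, which divide the discriminant), each new pattern first appears at: mod 3: f = (x^5 + x^4 + x^3 + 2x^2 + x + 2), pattern 5; mod 13: f = (x + 4)(x + 6)(x^3 + 11x^2 + 6x + 4), pattern 3+1+1. No other pattern occurs in this range, so the set of observed cycle types is {5, 3+1+1}. Among the candidates above, the only group containing elements of all these cycle types is A_5 (5T4) — each of C_5 (5T1), D_5 (5T2) lacks at least one of them. Hence G = A_5 (5T4), of order 60. The Galois group A_5 (5T4) has order 60, so the splitting field has degree 60 over Q.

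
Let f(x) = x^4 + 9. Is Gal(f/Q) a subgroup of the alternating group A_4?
Yes

The polynomial is irreducible of degree 4 over Q. Its discriminant is 186624 = 432^2, a perfect square. A Galois group lies in the alternating group exactly when the discriminant is a square in Q, so the Galois group (V_4) is contained in A_4.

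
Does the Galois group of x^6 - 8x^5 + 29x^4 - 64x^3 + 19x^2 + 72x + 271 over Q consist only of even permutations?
The polynomial is irreducible of degree 6 over Q. Its discriminant is 564385546240000 = 23756800^2, a perfect square. A Galois group lies in the alternating group exactly when the discriminant is a square in Q, so the Galois group ((C_3 x C_3) : C_4) is contained in A_6.

Yes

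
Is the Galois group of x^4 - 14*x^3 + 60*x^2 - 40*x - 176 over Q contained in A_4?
No

The polynomial is irreducible of degree 4 over Q. Its discriminant is -1159168, which is not a perfect square. A Galois group lies in the alternating group exactly when the discriminant is a square in Q, so the Galois group (S_4) is not contained in A_4.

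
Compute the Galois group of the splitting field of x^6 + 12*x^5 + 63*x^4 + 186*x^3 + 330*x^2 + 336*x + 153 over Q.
The polynomial f is an irreducible sextic over Q, so G = Gal(f/Q) is one of the 16 transitive subgroups 6T1, ..., 6T16 of S_6. The discriminant of f is -16003008, which is not a perfect square, so G is not contained in A_6. The transitive groups of degree 6 not contained in A_6 are: C_6 (6T1, order 6), S_3 (6T2, order 6), D_6 (6T3, order 12), C_3 x S_3 (6T5, order 18), A_4 x C_2 (6T6, order 24), S_4 (6T8, order 24), S_3 x S_3 (6T9, order 36), S_4 x C_2 (6T11, order 48), (S_3 x S_3) : C_2 (6T13, order 72), PGL(2,5) (6T14, order 120), S_6 (6T16, order 720). By Dedekind's theorem, for a prime p not dividing disc(f) the degrees of the irreducible factors of f mod p form the cycle type of an element of G. Factoring f modulo the 21 such primes p <= 89 (skipping 2, 3, 7, which divide the discriminant), each new pattern first appears at: mod 5: f = (x^6 + 2x^5 + 3x^4 + x^3 + x + 3), pattern 6; mod 11: f = (x + 4)(x^5 + 8x^4 + 9x^3 + 7x^2 + 5x + 8), pattern 5+1; mod 13: f = (x + 1)(x + 10)(x^4 + x^3 + 3x^2 + 1), pattern 4+1+1; mod 23: f = (x + 18)(x + 22)(x^2 + 19x + 5)(x^2 + 22x + 19), pattern 2+2+1+1; mod 43: f = (x^3 + 25x^2 + 35)(x^3 + 30x^2 + x + 40), pattern 3+3; mod 61: f = (x^2 + 18x + 30)(x^2 + 22x + 52)(x^2 + 33x + 34), pattern 2+2+2. No other pattern occurs in this range, so the set of observed cycle types is {6, 5+1, 4+1+1, 2+2+1+1, 3+3, 2+2+2}. The candidates containing elements of all these cycle types are PGL(2,5) (6T14) of order 120, S_6 (6T16) of order 720; the others are excluded. The observed types are precisely the cycle types that occur in PGL(2,5) (6T14) (apart from the identity). Each of the other remaining candidates has further cycle types, and by the Chebotarev density theorem the matching factorization patterns would occur for a proportion of primes equal to their share of the group: S_6 (6T16) additionally contains elements of type 4+2, 3+2+1, 3+1+1+1, 2+1+1+1+1 (265 of its 720 elements, about 37% of primes). None of the 21 primes tested shows any such pattern (for each of these groups the chance of that is below 10^-4), which rules them out. Hence G = PGL(2,5) (6T14), of order 120.

PGL(2,5)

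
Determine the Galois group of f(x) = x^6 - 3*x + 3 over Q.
(S_3 x S_3) : C_2 (order 72)

The polynomial f is an irreducible sextic over Q, so G = Gal(f/Q) is one of the 16 transitive subgroups 6T1, ..., 6T16 of S_6. The discriminant of f is -9059283, which is not a perfect square, so G is not contained in A_6. The transitive groups of degree 6 not contained in A_6 are: C_6 (6T1, order 6), S_3 (6T2, order 6), D_6 (6T3, order 12), C_3 x S_3 (6T5, order 18), A_4 x C_2 (6T6, order 24), S_4 (6T8, order 24), S_3 x S_3 (6T9, order 36), S_4 x C_2 (6T11, order 48), (S_3 x S_3) : C_2 (6T13, order 72), PGL(2,5) (6T14, order 120), S_6 (6T16, order 720). By Dedekind's theorem, for a prime p not dividing disc(f) the degrees of the irreducible factors of f mod p form the cycle type of an element of G. Factoring f modulo the 28 such primes p <= 127 (skipping 3, 17, 43, which divide the discriminant), each new pattern first appears at: mod 2: f = (x^6 + x + 1), pattern 6; mod 7: f = (x + 1)(x^2 + 4x + 6)(x^3 + 2x^2 + x + 4), pattern 3+2+1; mod 11: f = (x^2 + 9x + 2)(x^4 + 2x^3 + 2x^2 + 7), pattern 4+2; mod 13: f = (x + 3)(x + 8)(x^2 + 3x + 6)(x^2 + 12x + 3), pattern 2+2+1+1; mod 61: f = (x + 40)(x + 51)(x + 57)(x + 59)(x^2 + 37x + 50), pattern 2+1+1+1+1; mod 97: f = (x + 48)(x + 85)(x + 87)(x^3 + 71x^2 + 60x + 63), pattern 3+1+1+1; mod 113: f = (x^2 + 49x + 72)(x^2 + 68x + 105)(x^2 + 109x + 10), pattern 2+2+2; mod 127: f = (x^3 + 39x^2 + 106x + 109)(x^3 + 88x^2 + 18x + 21), pattern 3+3. No other pattern occurs in this range, so the set of observed cycle types is {6, 3+2+1, 4+2, 2+2+1+1, 2+1+1+1+1, 3+1+1+1, 2+2+2, 3+3}. The candidates containing elements of all these cycle types are (S_3 x S_3) : C_2 (6T13) of order 72, S_6 (6T16) of order 720; the others are excluded. The observed types are precisely the cycle types that occur in (S_3 x S_3) : C_2 (6T13) (apart from the identity). Each of the other remaining candidates has further cycle types, and by the Chebotarev density theorem the matching factorization patterns would occur for a proportion of primes equal to their share of the group: S_6 (6T16) additionally contains elements of type 5+1, 4+1+1 (234 of its 720 elements, about 32% of primes). None of the 28 primes tested shows any such pattern (for each of these groups the chance of that is below 10^-4), which rules them out. Hence G = (S_3 x S_3) : C_2 (6T13), of order 72.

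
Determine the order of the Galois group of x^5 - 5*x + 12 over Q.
The degree of the splitting field over Q equals the order of the Galois group, so first determine the group. The polynomial f is an irreducible quintic over Q, so G = Gal(f/Q) is a transitive subgroup of S_5: one of C_5 (5T1, order 5), D_5 (5T2, order 10), F_20 (5T3, order 20), A_5 (5T4, order 60) or S_5 (5T5, order 120). The discriminant of f is 64000000 = 8000^2, a perfect square, so G is contained in A_5. The transitive groups of degree 5 contained in A_5 are: C_5 (5T1, order 5), D_5 (5T2, order 10), A_5 (5T4, order 60). By Dedekind's theorem, for a prime p not dividing disc(f) the degrees of the irreducible factors of f mod p form the cycle type of an element of G. Factoring f modulo the 23 such primes p <= 97 (skipping 2, 5, which divide the discriminant), each new pattern first appears at: mod 3: f = (x)(x^2 + x + 2)(x^2 + 2x + 2), pattern 2+2+1; mod 7: f = (x^5 + 2x + 5), pattern 5. No other pattern occurs in this range, so the set of observed cycle types is {2+2+1, 5}. The candidates containing elements of all these cycle types are D_5 (5T2) of order 10, A_5 (5T4) of order 60; the others are excluded. The observed types are precisely the cycle types that occur in D_5 (5T2) (apart from the identity). Each of the other remaining candidates has further cycle types, and by the Chebotarev density theorem the matching factorization patterns would occur for a proportion of primes equal to their share of the group: A_5 (5T4) additionally contains elements of type 3+1+1 (20 of its 60 elements, about 33% of primes). None of the 23 primes tested shows any such pattern (for each of these groups the chance of that is below 10^-4), which rules them out. Hence G = D_5 (5T2), of order 10. The Galois group D_5 (5T2) has order 10, so the splitting field has degree 10 over Q.

10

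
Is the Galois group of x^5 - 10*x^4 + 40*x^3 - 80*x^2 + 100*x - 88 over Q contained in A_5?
Yes

The polynomial is irreducible of degree 5 over Q. Its discriminant is 1024000000 = 32000^2, a perfect square. A Galois group lies in the alternating group exactly when the discriminant is a square in Q, so the Galois group (A_5) is contained in A_5.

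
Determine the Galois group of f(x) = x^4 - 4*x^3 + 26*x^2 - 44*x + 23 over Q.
The polynomial is an irreducible quartic over Q and its discriminant is 4917248, which is not a perfect square, so the Galois group is not contained in A_4. The resolvent cubic y^3 - 26*y^2 + 84*y + 88 has exactly one rational root, so the Galois group is C_4 or D_4. The quartic becomes reducible over Q(sqrt(disc)), so the group is C_4.

C_4 (also written C4)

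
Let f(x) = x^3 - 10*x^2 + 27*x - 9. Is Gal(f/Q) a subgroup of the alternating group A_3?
No

The polynomial is irreducible of degree 3 over Q. Its discriminant is -279, which is not a perfect square. A Galois group lies in the alternating group exactly when the discriminant is a square in Q, so the Galois group (S_3) is not contained in A_3.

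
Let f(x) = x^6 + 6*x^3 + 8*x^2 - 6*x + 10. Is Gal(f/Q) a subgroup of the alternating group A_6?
No

The polynomial is irreducible of degree 6 over Q. Its discriminant is -34353504448, which is not a perfect square. A Galois group lies in the alternating group exactly when the discriminant is a square in Q, so the Galois group (S_6) is not contained in A_6.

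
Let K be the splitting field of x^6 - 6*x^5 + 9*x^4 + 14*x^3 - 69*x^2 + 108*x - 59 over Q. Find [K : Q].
36

The degree of the splitting field over Q equals the order of the Galois group, so first determine the group. The polynomial f is an irreducible sextic over Q, so G = Gal(f/Q) is one of the 16 transitive subgroups 6T1, ..., 6T16 of S_6. The discriminant of f is 297538935552, which is not a perfect square, so G is not contained in A_6. The transitive groups of degree 6 not contained in A_6 are: C_6 (6T1, order 6), S_3 (6T2, order 6), D_6 (6T3, order 12), C_3 x S_3 (6T5, order 18), A_4 x C_2 (6T6, order 24), S_4 (6T8, order 24), S_3 x S_3 (6T9, order 36), S_4 x C_2 (6T11, order 48), (S_3 x S_3) : C_2 (6T13, order 72), PGL(2,5) (6T14, order 120), S_6 (6T16, order 720). By Dedekind's theorem, for a prime p not dividing disc(f) the degrees of the irreducible factors of f mod p form the cycle type of an element of G. Factoring f modulo the 23 such primes p <= 97 (skipping 2, 3, which divide the discriminant), each new pattern first appears at: mod 5: f = (x^6 + 4x^5 + 4x^4 + 4x^3 + x^2 + 3x + 1), pattern 6; mod 11: f = (x + 5)(x + 8)(x^2 + 4)(x^2 + 3x + 3), pattern 2+2+1+1; mod 13: f = (x + 1)(x + 3)(x + 6)(x^3 + 10x^2 + 12x + 9), pattern 3+1+1+1; mod 31: f = (x^2 + 2x + 3)(x^2 + 6x + 29)(x^2 + 17x + 15), pattern 2+2+2; mod 97: f = (x^3 + 94x^2 + 30x + 44)(x^3 + 94x^2 + 67x + 67), pattern 3+3. No other pattern occurs in this range, so the set of observed cycle types is {6, 2+2+1+1, 3+1+1+1, 2+2+2, 3+3}. The candidates containing elements of all these cycle types are S_3 x S_3 (6T9) of order 36, (S_3 x S_3) : C_2 (6T13) of order 72, S_6 (6T16) of order 720; the others are excluded. The observed types are precisely the cycle types that occur in S_3 x S_3 (6T9) (apart from the identity). Each of the other remaining candidates has further cycle types, and by the Chebotarev density theorem the matching factorization patterns would occur for a proportion of primes equal to their share of the group: (S_3 x S_3) : C_2 (6T13) additionally contains elements of type 4+2, 3+2+1, 2+1+1+1+1 (36 of its 72 elements, about 50% of primes); S_6 (6T16) additionally contains elements of type 5+1, 4+2, 4+1+1, 3+2+1, 2+1+1+1+1 (459 of its 720 elements, about 64% of primes). None of the 23 primes tested shows any such pattern (for each of these groups the chance of that is below 10^-4), which rules them out. Hence G = S_3 x S_3 (6T9), of order 36. The Galois group S_3 x S_3 (6T9) has order 36, so the splitting field has degree 36 over Q.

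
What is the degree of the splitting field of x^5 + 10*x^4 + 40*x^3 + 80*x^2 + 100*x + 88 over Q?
The degree of the splitting field over Q equals the order of the Galois group, so first determine the group. The polynomial f is an irreducible quintic over Q, so G = Gal(f/Q) is a transitive subgroup of S_5: one of C_5 (5T1, order 5), D_5 (5T2, order 10), F_20 (5T3, order 20), A_5 (5T4, order 60) or S_5 (5T5, order 120). The discriminant of f is 1024000000 = 32000^2, a perfect square, so G is contained in A_5. The transitive groups of degree 5 contained in A_5 are: C_5 (5T1, order 5), D_5 (5T2, order 10), A_5 (5T4, order 60). By Dedekind's theorem, for a prime p not dividing disc(f) the degrees of the irreducible factors of f mod p form the cycle type of an element of G. Factoring f modulo the 2 such primes p <= 7 (skipping 2, 5, which divide the discriminant), each new pattern first appears at: mod 3: f = (x^5 + x^4 + x^3 + 2x^2 + x + 1), pattern 5; mod 7: f = (x + 4)(x + 5)(x^3 + x^2 + 4x + 3), pattern 3+1+1. No other pattern occurs in this range, so the set of observed cycle types is {5, 3+1+1}. Among the candidates above, the only group containing elements of all these cycle types is A_5 (5T4) — each of C_5 (5T1), D_5 (5T2) lacks at least one of them. Hence G = A_5 (5T4), of order 60. The Galois group A_5 (5T4) has order 60, so the splitting field has degree 60 over Q.

60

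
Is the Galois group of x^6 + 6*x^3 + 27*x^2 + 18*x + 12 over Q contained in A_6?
No

The polynomial is irreducible of degree 6 over Q. Its discriminant is -1160950579200, which is not a perfect square. A Galois group lies in the alternating group exactly when the discriminant is a square in Q, so the Galois group (S_3) is not contained in A_6.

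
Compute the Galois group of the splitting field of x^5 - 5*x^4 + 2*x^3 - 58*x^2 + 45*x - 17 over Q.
S_5

The polynomial f is an irreducible quintic over Q, so G = Gal(f/Q) is a transitive subgroup of S_5: one of C_5 (5T1, order 5), D_5 (5T2, order 10), F_20 (5T3, order 20), A_5 (5T4, order 60) or S_5 (5T5, order 120). The discriminant of f is 770141323264, which is not a perfect square, so G is not contained in A_5. The transitive groups of degree 5 not contained in A_5 are: F_20 (5T3, order 20), S_5 (5T5, order 120). By Dedekind's theorem, for a prime p not dividing disc(f) the degrees of the irreducible factors of f mod p form the cycle type of an element of G. Factoring f modulo the 3 such primes p <= 7 (skipping 2, which divides the discriminant), each new pattern first appears at: mod 3: f = (x^5 + x^4 + 2x^3 + 2x^2 + 1), pattern 5; mod 7: f = (x^2 + 6x + 4)(x^3 + 3x^2 + x + 1), pattern 3+2. No other pattern occurs in this range, so the set of observed cycle types is {5, 3+2}. Among the candidates above, the only group containing elements of all these cycle types is S_5 (5T5) — F_20 (5T3) lacks at least one of them. Hence G = S_5 (5T5), of order 120.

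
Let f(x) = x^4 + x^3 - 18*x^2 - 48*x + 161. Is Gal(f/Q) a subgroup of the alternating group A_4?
No

The polynomial is irreducible of degree 4 over Q. Its discriminant is -374918683, which is not a perfect square. A Galois group lies in the alternating group exactly when the discriminant is a square in Q, so the Galois group (S_4) is not contained in A_4.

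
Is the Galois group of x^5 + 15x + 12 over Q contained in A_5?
The polynomial is irreducible of degree 5 over Q. Its discriminant is 259200000, which is not a perfect square. A Galois group lies in the alternating group exactly when the discriminant is a square in Q, so the Galois group (F_20) is not contained in A_5.

No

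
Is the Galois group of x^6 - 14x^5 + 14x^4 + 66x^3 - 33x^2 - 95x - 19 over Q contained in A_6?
The polynomial is irreducible of degree 6 over Q. Its discriminant is 1770264843169 = 1330513^2, a perfect square. A Galois group lies in the alternating group exactly when the discriminant is a square in Q, so the Galois group (PSL(2,5)) is contained in A_6.

Yes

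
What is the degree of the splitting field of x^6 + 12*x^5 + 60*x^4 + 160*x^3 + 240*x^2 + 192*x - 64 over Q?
The degree of the splitting field over Q equals the order of the Galois group, so first determine the group. The polynomial f is an irreducible sextic over Q, so G = Gal(f/Q) is one of the 16 transitive subgroups 6T1, ..., 6T16 of S_6. The discriminant of f is 1603087953297408, which is not a perfect square, so G is not contained in A_6. The transitive groups of degree 6 not contained in A_6 are: C_6 (6T1, order 6), S_3 (6T2, order 6), D_6 (6T3, order 12), C_3 x S_3 (6T5, order 18), A_4 x C_2 (6T6, order 24), S_4 (6T8, order 24), S_3 x S_3 (6T9, order 36), S_4 x C_2 (6T11, order 48), (S_3 x S_3) : C_2 (6T13, order 72), PGL(2,5) (6T14, order 120), S_6 (6T16, order 720). By Dedekind's theorem, for a prime p not dividing disc(f) the degrees of the irreducible factors of f mod p form the cycle type of an element of G. Factoring f modulo the 79 such primes p <= 419 (skipping 2, 3, which divide the discriminant), each new pattern first appears at: mod 5: f = (x^2 + x + 1)(x^2 + 2x + 3)(x^2 + 4x + 2), pattern 2+2+2; mod 7: f = (x^3 + 6x^2 + 5x + 4)(x^3 + 6x^2 + 5x + 5), pattern 3+3; mod 13: f = (x^6 + 12x^5 + 8x^4 + 4x^3 + 6x^2 + 10x + 1), pattern 6; mod 17: f = (x + 9)(x + 12)(x^2 + 11x + 16)(x^2 + 14x + 5), pattern 2+2+1+1; mod 31: f = (x + 6)(x + 9)(x + 13)(x + 22)(x + 26)(x + 29), pattern 1+1+1+1+1+1. No other pattern occurs in this range, so the set of observed cycle types is {2+2+2, 3+3, 6, 2+2+1+1, 1+1+1+1+1+1}. The candidates containing elements of all these cycle types are D_6 (6T3) of order 12, A_4 x C_2 (6T6) of order 24, S_3 x S_3 (6T9) of order 36, S_4 x C_2 (6T11) of order 48, (S_3 x S_3) : C_2 (6T13) of order 72, PGL(2,5) (6T14) of order 120, S_6 (6T16) of order 720; the others are excluded. The observed types are precisely the cycle types that occur in D_6 (6T3). Each of the other remaining candidates has further cycle types, and by the Chebotarev density theorem the matching factorization patterns would occur for a proportion of primes equal to their share of the group: A_4 x C_2 (6T6) additionally contains elements of type 2+1+1+1+1 (3 of its 24 elements, about 12% of primes); S_3 x S_3 (6T9) additionally contains elements of type 3+1+1+1 (4 of its 36 elements, about 11% of primes); S_4 x C_2 (6T11) additionally contains elements of type 4+2, 4+1+1, 2+1+1+1+1 (15 of its 48 elements, about 31% of primes); (S_3 x S_3) : C_2 (6T13) additionally contains elements of type 4+2, 3+2+1, 3+1+1+1, 2+1+1+1+1 (40 of its 72 elements, about 56% of primes); PGL(2,5) (6T14) additionally contains elements of type 5+1, 4+1+1 (54 of its 120 elements, about 45% of primes); S_6 (6T16) additionally contains elements of type 5+1, 4+2, 4+1+1, 3+2+1, 3+1+1+1, 2+1+1+1+1 (499 of its 720 elements, about 69% of primes). None of the 79 primes tested shows any such pattern (for each of these groups the chance of that is below 10^-4), which rules them out. Hence G = D_6 (6T3), of order 12. The Galois group D_6 (6T3) has order 12, so the splitting field has degree 12 over Q.

12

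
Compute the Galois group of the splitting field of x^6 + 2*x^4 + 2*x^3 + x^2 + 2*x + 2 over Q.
The polynomial f is an irreducible sextic over Q, so G = Gal(f/Q) is one of the 16 transitive subgroups 6T1, ..., 6T16 of S_6. The discriminant of f is -187648, which is not a perfect square, so G is not contained in A_6. The transitive groups of degree 6 not contained in A_6 are: C_6 (6T1, order 6), S_3 (6T2, order 6), D_6 (6T3, order 12), C_3 x S_3 (6T5, order 18), A_4 x C_2 (6T6, order 24), S_4 (6T8, order 24), S_3 x S_3 (6T9, order 36), S_4 x C_2 (6T11, order 48), (S_3 x S_3) : C_2 (6T13, order 72), PGL(2,5) (6T14, order 120), S_6 (6T16, order 720). By Dedekind's theorem, for a prime p not dividing disc(f) the degrees of the irreducible factors of f mod p form the cycle type of an element of G. Factoring f modulo the 29 such primes p <= 113 (skipping 2, which divides the discriminant), each new pattern first appears at: mod 3: f = (x^6 + 2x^4 + 2x^3 + x^2 + 2x + 2), pattern 6; mod 5: f = (x + 4)(x^2 + x + 2)(x^3 + x + 4), pattern 3+2+1; mod 7: f = (x^2 + 6x + 6)(x^4 + x^3 + 4x^2 + 5), pattern 4+2; mod 17: f = (x^3 + x + 5)(x^3 + x + 14), pattern 3+3; mod 19: f = (x^2 + 10x + 7)(x^2 + 12x + 5)(x^2 + 16x + 12), pattern 2+2+2; mod 37: f = (x + 21)(x + 34)(x^2 + 3x + 10)(x^2 + 16x + 35), pattern 2+2+1+1; mod 41: f = (x + 2)(x + 17)(x + 22)(x^3 + x + 33), pattern 3+1+1+1; mod 113: f = (x + 11)(x + 21)(x + 23)(x + 79)(x^2 + 92x + 103), pattern 2+1+1+1+1. No other pattern occurs in this range, so the set of observed cycle types is {6, 3+2+1, 4+2, 3+3, 2+2+2, 2+2+1+1, 3+1+1+1, 2+1+1+1+1}. The candidates containing elements of all these cycle types are (S_3 x S_3) : C_2 (6T13) of order 72, S_6 (6T16) of order 720; the others are excluded. The observed types are precisely the cycle types that occur in (S_3 x S_3) : C_2 (6T13) (apart from the identity). Each of the other remaining candidates has further cycle types, and by the Chebotarev density theorem the matching factorization patterns would occur for a proportion of primes equal to their share of the group: S_6 (6T16) additionally contains elements of type 5+1, 4+1+1 (234 of its 720 elements, about 32% of primes). None of the 29 primes tested shows any such pattern (for each of these groups the chance of that is below 10^-4), which rules them out. Hence G = (S_3 x S_3) : C_2 (6T13), of order 72.

6T13: (S_3 x S_3) : C_2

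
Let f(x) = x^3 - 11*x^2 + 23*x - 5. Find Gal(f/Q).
The polynomial is an irreducible cubic over Q and its discriminant is 10816 = 104^2, a perfect square. For an irreducible cubic, a square discriminant forces the Galois group to be A_3, the cyclic group of order 3.

C_3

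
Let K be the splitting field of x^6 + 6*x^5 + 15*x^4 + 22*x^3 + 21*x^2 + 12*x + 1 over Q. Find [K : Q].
The degree of the splitting field over Q equals the order of the Galois group, so first determine the group. The polynomial f is an irreducible sextic over Q, so G = Gal(f/Q) is one of the 16 transitive subgroups 6T1, ..., 6T16 of S_6. The discriminant of f is 5038848, which is not a perfect square, so G is not contained in A_6. The transitive groups of degree 6 not contained in A_6 are: C_6 (6T1, order 6), S_3 (6T2, order 6), D_6 (6T3, order 12), C_3 x S_3 (6T5, order 18), A_4 x C_2 (6T6, order 24), S_4 (6T8, order 24), S_3 x S_3 (6T9, order 36), S_4 x C_2 (6T11, order 48), (S_3 x S_3) : C_2 (6T13, order 72), PGL(2,5) (6T14, order 120), S_6 (6T16, order 720). By Dedekind's theorem, for a prime p not dividing disc(f) the degrees of the irreducible factors of f mod p form the cycle type of an element of G. Factoring f modulo the 23 such primes p <= 97 (skipping 2, 3, which divide the discriminant), each new pattern first appears at: mod 5: f = (x^6 + x^5 + 2x^3 + x^2 + 2x + 1), pattern 6; mod 11: f = (x + 7)(x + 9)(x^2 + 5x + 2)(x^2 + 7x + 9), pattern 2+2+1+1; mod 13: f = (x + 8)(x + 9)(x + 12)(x^3 + 3x^2 + 3x + 11), pattern 3+1+1+1; mod 31: f = (x^2 + 19x + 14)(x^2 + 24x + 3)(x^2 + 25x + 17), pattern 2+2+2; mod 97: f = (x^3 + 3x^2 + 3x + 12)(x^3 + 3x^2 + 3x + 89), pattern 3+3. No other pattern occurs in this range, so the set of observed cycle types is {6, 2+2+1+1, 3+1+1+1, 2+2+2, 3+3}. The candidates containing elements of all these cycle types are S_3 x S_3 (6T9) of order 36, (S_3 x S_3) : C_2 (6T13) of order 72, S_6 (6T16) of order 720; the others are excluded. The observed types are precisely the cycle types that occur in S_3 x S_3 (6T9) (apart from the identity). Each of the other remaining candidates has further cycle types, and by the Chebotarev density theorem the matching factorization patterns would occur for a proportion of primes equal to their share of the group: (S_3 x S_3) : C_2 (6T13) additionally contains elements of type 4+2, 3+2+1, 2+1+1+1+1 (36 of its 72 elements, about 50% of primes); S_6 (6T16) additionally contains elements of type 5+1, 4+2, 4+1+1, 3+2+1, 2+1+1+1+1 (459 of its 720 elements, about 64% of primes). None of the 23 primes tested shows any such pattern (for each of these groups the chance of that is below 10^-4), which rules them out. Hence G = S_3 x S_3 (6T9), of order 36. The Galois group S_3 x S_3 (6T9) has order 36, so the splitting field has degree 36 over Q.

36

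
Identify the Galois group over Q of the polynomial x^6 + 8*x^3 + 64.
The polynomial f is an irreducible sextic over Q, so G = Gal(f/Q) is one of the 16 transitive subgroups 6T1, ..., 6T16 of S_6. The discriminant of f is -21134460321792, which is not a perfect square, so G is not contained in A_6. The transitive groups of degree 6 not contained in A_6 are: C_6 (6T1, order 6), S_3 (6T2, order 6), D_6 (6T3, order 12), C_3 x S_3 (6T5, order 18), A_4 x C_2 (6T6, order 24), S_4 (6T8, order 24), S_3 x S_3 (6T9, order 36), S_4 x C_2 (6T11, order 48), (S_3 x S_3) : C_2 (6T13, order 72), PGL(2,5) (6T14, order 120), S_6 (6T16, order 720). By Dedekind's theorem, for a prime p not dividing disc(f) the degrees of the irreducible factors of f mod p form the cycle type of an element of G. Factoring f modulo the 37 such primes p <= 167 (skipping 2, 3, which divide the discriminant), each new pattern first appears at: mod 5: f = (x^6 + 3x^3 + 4), pattern 6; mod 7: f = (x^3 + 3)(x^3 + 5), pattern 3+3; mod 17: f = (x^2 + 3x + 4)(x^2 + 6x + 4)(x^2 + 8x + 4), pattern 2+2+2; mod 19: f = (x + 1)(x + 4)(x + 6)(x + 7)(x + 9)(x + 11), pattern 1+1+1+1+1+1. No other pattern occurs in this range, so the set of observed cycle types is {6, 3+3, 2+2+2, 1+1+1+1+1+1}. The candidates containing elements of all these cycle types are C_6 (6T1) of order 6, D_6 (6T3) of order 12, C_3 x S_3 (6T5) of order 18, A_4 x C_2 (6T6) of order 24, S_3 x S_3 (6T9) of order 36, S_4 x C_2 (6T11) of order 48, (S_3 x S_3) : C_2 (6T13) of order 72, PGL(2,5) (6T14) of order 120, S_6 (6T16) of order 720; the others are excluded. The observed types are precisely the cycle types that occur in C_6 (6T1). Each of the other remaining candidates has further cycle types, and by the Chebotarev density theorem the matching factorization patterns would occur for a proportion of primes equal to their share of the group: D_6 (6T3) additionally contains elements of type 2+2+1+1 (3 of its 12 elements, about 25% of primes); C_3 x S_3 (6T5) additionally contains elements of type 3+1+1+1 (4 of its 18 elements, about 22% of primes); A_4 x C_2 (6T6) additionally contains elements of type 2+2+1+1, 2+1+1+1+1 (6 of its 24 elements, about 25% of primes); S_3 x S_3 (6T9) additionally contains elements of type 3+1+1+1, 2+2+1+1 (13 of its 36 elements, about 36% of primes); S_4 x C_2 (6T11) additionally contains elements of type 4+2, 4+1+1, 2+2+1+1, 2+1+1+1+1 (24 of its 48 elements, about 50% of primes); (S_3 x S_3) : C_2 (6T13) additionally contains elements of type 4+2, 3+2+1, 3+1+1+1, 2+2+1+1, 2+1+1+1+1 (49 of its 72 elements, about 68% of primes); PGL(2,5) (6T14) additionally contains elements of type 5+1, 4+1+1, 2+2+1+1 (69 of its 120 elements, about 58% of primes); S_6 (6T16) additionally contains elements of type 5+1, 4+2, 4+1+1, 3+2+1, 3+1+1+1, 2+2+1+1, 2+1+1+1+1 (544 of its 720 elements, about 76% of primes). None of the 37 primes tested shows any such pattern (for each of these groups the chance of that is below 10^-4), which rules them out. Hence G = C_6 (6T1), of order 6.

6T1: C_6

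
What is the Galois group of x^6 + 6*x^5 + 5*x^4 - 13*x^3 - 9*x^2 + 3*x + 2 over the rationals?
The polynomial f is an irreducible sextic over Q, so G = Gal(f/Q) is one of the 16 transitive subgroups 6T1, ..., 6T16 of S_6. The discriminant of f is 30991489 = 5567^2, a perfect square, so G is contained in A_6. The transitive groups of degree 6 contained in A_6 are: A_4 (6T4, order 12), S_4 (6T7, order 24), (C_3 x C_3) : C_4 (6T10, order 36), PSL(2,5) (6T12, order 60), A_6 (6T15, order 360). By Dedekind's theorem, for a prime p not dividing disc(f) the degrees of the irreducible factors of f mod p form the cycle type of an element of G. Factoring f modulo the 21 such primes p <= 79 (skipping 19, which divides the discriminant), each new pattern first appears at: mod 2: f = (x)(x^5 + x^3 + x^2 + x + 1), pattern 5+1; mod 7: f = (x^3 + x^2 + 3x + 1)(x^3 + 5x^2 + 4x + 2), pattern 3+3; mod 61: f = (x + 3)(x + 25)(x^2 + 48x + 25)(x^2 + 52x + 38), pattern 2+2+1+1. No other pattern occurs in this range, so the set of observed cycle types is {5+1, 3+3, 2+2+1+1}. The candidates containing elements of all these cycle types are PSL(2,5) (6T12) of order 60, A_6 (6T15) of order 360; the others are excluded. The observed types are precisely the cycle types that occur in PSL(2,5) (6T12) (apart from the identity). Each of the other remaining candidates has further cycle types, and by the Chebotarev density theorem the matching factorization patterns would occur for a proportion of primes equal to their share of the group: A_6 (6T15) additionally contains elements of type 4+2, 3+1+1+1 (130 of its 360 elements, about 36% of primes). None of the 21 primes tested shows any such pattern (for each of these groups the chance of that is below 10^-4), which rules them out. Hence G = PSL(2,5) (6T12), of order 60.

PSL(2,5)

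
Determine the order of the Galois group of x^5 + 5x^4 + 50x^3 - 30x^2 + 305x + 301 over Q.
The degree of the splitting field over Q equals the order of the Galois group, so first determine the group. The polynomial f is an irreducible quintic over Q, so G = Gal(f/Q) is a transitive subgroup of S_5: one of C_5 (5T1, order 5), D_5 (5T2, order 10), F_20 (5T3, order 20), A_5 (5T4, order 60) or S_5 (5T5, order 120). The discriminant of f is 9333105664000000 = 96608000^2, a perfect square, so G is contained in A_5. The transitive groups of degree 5 contained in A_5 are: C_5 (5T1, order 5), D_5 (5T2, order 10), A_5 (5T4, order 60). By Dedekind's theorem, for a prime p not dividing disc(f) the degrees of the irreducible factors of f mod p form the cycle type of an element of G. Factoring f modulo the 2 such primes p <= 7 (skipping 2, 5, which divide the discriminant), each new pattern first appears at: mod 3: f = (x^5 + 2x^4 + 2x^3 + 2x + 1), pattern 5; mod 7: f = (x)(x + 3)(x^3 + 2x^2 + 2x + 6), pattern 3+1+1. No other pattern occurs in this range, so the set of observed cycle types is {5, 3+1+1}. Among the candidates above, the only group containing elements of all these cycle types is A_5 (5T4) — each of C_5 (5T1), D_5 (5T2) lacks at least one of them. Hence G = A_5 (5T4), of order 60. The Galois group A_5 (5T4) has order 60, so the splitting field has degree 60 over Q.

60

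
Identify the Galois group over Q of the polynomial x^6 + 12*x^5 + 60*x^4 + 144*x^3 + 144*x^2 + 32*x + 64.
S_6 (order 720)

The polynomial f is an irreducible sextic over Q, so G = Gal(f/Q) is one of the 16 transitive subgroups 6T1, ..., 6T16 of S_6. The discriminant of f is -46741055340544, which is not a perfect square, so G is not contained in A_6. The transitive groups of degree 6 not contained in A_6 are: C_6 (6T1, order 6), S_3 (6T2, order 6), D_6 (6T3, order 12), C_3 x S_3 (6T5, order 18), A_4 x C_2 (6T6, order 24), S_4 (6T8, order 24), S_3 x S_3 (6T9, order 36), S_4 x C_2 (6T11, order 48), (S_3 x S_3) : C_2 (6T13, order 72), PGL(2,5) (6T14, order 120), S_6 (6T16, order 720). By Dedekind's theorem, for a prime p not dividing disc(f) the degrees of the irreducible factors of f mod p form the cycle type of an element of G. Factoring f modulo the 3 such primes p <= 7 (skipping 2, which divides the discriminant), each new pattern first appears at: mod 3: f = (x + 1)(x^2 + x + 2)(x^3 + x^2 + x + 2), pattern 3+2+1; mod 5: f = (x^3 + 3x^2 + 4)(x^3 + 4x^2 + 3x + 1), pattern 3+3; mod 7: f = (x + 3)(x^5 + 2x^4 + 5x^3 + 3x^2 + 2x + 5), pattern 5+1. No other pattern occurs in this range, so the set of observed cycle types is {3+2+1, 3+3, 5+1}. Among the candidates above, the only group containing elements of all these cycle types is S_6 (6T16); every other candidate lacks at least one of them. Hence G = S_6 (6T16), of order 720.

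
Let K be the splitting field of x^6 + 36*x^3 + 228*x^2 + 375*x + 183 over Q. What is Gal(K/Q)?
The polynomial f is an irreducible sextic over Q, so G = Gal(f/Q) is one of the 16 transitive subgroups 6T1, ..., 6T16 of S_6. The discriminant of f is -2200994196714027, which is not a perfect square, so G is not contained in A_6. The transitive groups of degree 6 not contained in A_6 are: C_6 (6T1, order 6), S_3 (6T2, order 6), D_6 (6T3, order 12), C_3 x S_3 (6T5, order 18), A_4 x C_2 (6T6, order 24), S_4 (6T8, order 24), S_3 x S_3 (6T9, order 36), S_4 x C_2 (6T11, order 48), (S_3 x S_3) : C_2 (6T13, order 72), PGL(2,5) (6T14, order 120), S_6 (6T16, order 720). By Dedekind's theorem, for a prime p not dividing disc(f) the degrees of the irreducible factors of f mod p form the cycle type of an element of G. Factoring f modulo the 25 such primes p <= 127 (skipping 3, 11, 13, 17, 43, 109, which divide the discriminant), each new pattern first appears at: mod 2: f = (x^6 + x + 1), pattern 6; mod 7: f = (x + 4)(x^2 + 2x + 3)(x^3 + x^2 + 4x + 3), pattern 3+2+1; mod 23: f = (x^2 + 2x + 17)(x^4 + 21x^3 + 10x^2 + 4x + 4), pattern 4+2; mod 31: f = (x + 4)(x + 18)(x^2 + 15x + 3)(x^2 + 25x + 3), pattern 2+2+1+1; mod 61: f = (x)(x + 28)(x + 42)(x + 53)(x^2 + 60x + 56), pattern 2+1+1+1+1; mod 97: f = (x + 17)(x + 25)(x + 74)(x^3 + 78x^2 + 29x + 48), pattern 3+1+1+1; mod 113: f = (x^2 + 12x + 60)(x^2 + 18x + 98)(x^2 + 83x + 74), pattern 2+2+2; mod 127: f = (x^3 + 10x^2 + 104x + 94)(x^3 + 117x^2 + 123x + 6), pattern 3+3. No other pattern occurs in this range, so the set of observed cycle types is {6, 3+2+1, 4+2, 2+2+1+1, 2+1+1+1+1, 3+1+1+1, 2+2+2, 3+3}. The candidates containing elements of all these cycle types are (S_3 x S_3) : C_2 (6T13) of order 72, S_6 (6T16) of order 720; the others are excluded. The observed types are precisely the cycle types that occur in (S_3 x S_3) : C_2 (6T13) (apart from the identity). Each of the other remaining candidates has further cycle types, and by the Chebotarev density theorem the matching factorization patterns would occur for a proportion of primes equal to their share of the group: S_6 (6T16) additionally contains elements of type 5+1, 4+1+1 (234 of its 720 elements, about 32% of primes). None of the 25 primes tested shows any such pattern (for each of these groups the chance of that is below 10^-4), which rules them out. Hence G = (S_3 x S_3) : C_2 (6T13), of order 72.

(S_3 x S_3) : C_2 (order 72)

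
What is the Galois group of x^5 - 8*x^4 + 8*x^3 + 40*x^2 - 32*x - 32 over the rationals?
5T1: C_5

The polynomial f is an irreducible quintic over Q, so G = Gal(f/Q) is a transitive subgroup of S_5: one of C_5 (5T1, order 5), D_5 (5T2, order 10), F_20 (5T3, order 20), A_5 (5T4, order 60) or S_5 (5T5, order 120). The discriminant of f is 15352201216 = 123904^2, a perfect square, so G is contained in A_5. The transitive groups of degree 5 contained in A_5 are: C_5 (5T1, order 5), D_5 (5T2, order 10), A_5 (5T4, order 60). By Dedekind's theorem, for a prime p not dividing disc(f) the degrees of the irreducible factors of f mod p form the cycle type of an element of G. Factoring f modulo the 14 such primes p <= 53 (skipping 2, 11, which divide the discriminant), each new pattern first appears at: mod 3: f = (x^5 + x^4 + 2x^3 + x^2 + x + 1), pattern 5; mod 23: f = (x + 1)(x + 9)(x + 13)(x + 16)(x + 22), pattern 1+1+1+1+1. No other pattern occurs in this range, so the set of observed cycle types is {5, 1+1+1+1+1}. The candidates containing elements of all these cycle types are C_5 (5T1) of order 5, D_5 (5T2) of order 10, A_5 (5T4) of order 60; the others are excluded. The observed types are precisely the cycle types that occur in C_5 (5T1). Each of the other remaining candidates has further cycle types, and by the Chebotarev density theorem the matching factorization patterns would occur for a proportion of primes equal to their share of the group: D_5 (5T2) additionally contains elements of type 2+2+1 (5 of its 10 elements, about 50% of primes); A_5 (5T4) additionally contains elements of type 3+1+1, 2+2+1 (35 of its 60 elements, about 58% of primes). None of the 14 primes tested shows any such pattern (for each of these groups the chance of that is below 10^-4), which rules them out. Hence G = C_5 (5T1), of order 5.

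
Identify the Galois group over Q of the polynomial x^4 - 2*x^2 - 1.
The polynomial is an irreducible quartic over Q and its discriminant is -1024, which is not a perfect square, so the Galois group is not contained in A_4. The resolvent cubic y^3 + 2*y^2 + 4*y + 8 has exactly one rational root, so the Galois group is C_4 or D_4. The quartic remains irreducible over Q(sqrt(disc)), so the group is D_4.

D_4 (also written D4)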